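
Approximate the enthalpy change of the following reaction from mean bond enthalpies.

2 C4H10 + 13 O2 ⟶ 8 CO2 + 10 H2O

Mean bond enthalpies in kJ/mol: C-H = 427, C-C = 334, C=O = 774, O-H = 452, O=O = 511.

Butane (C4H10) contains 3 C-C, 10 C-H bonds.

Bonds broken (reactants):
  C-C: 6 × 334 = 2004
  C-H: 20 × 427 = 8540
  O=O: 13 × 511 = 6643
  Σ(broken) = 17187 kJ
Bonds formed (products):
  C=O: 16 × 774 = 12384
  O-H: 20 × 452 = 9040
  Σ(formed) = 21424 kJ
ΔH = Σ(broken) − Σ(formed) = 17187 − 21424 = −4237 kJ

ΔH ≈ −4237 kJ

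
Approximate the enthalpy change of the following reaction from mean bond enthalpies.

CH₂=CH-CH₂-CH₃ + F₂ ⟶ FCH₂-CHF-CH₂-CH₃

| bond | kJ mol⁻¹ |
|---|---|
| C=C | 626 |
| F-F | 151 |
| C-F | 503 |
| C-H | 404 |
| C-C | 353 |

ΔH ≈ −582 kJ

Bonds broken (reactants):
  C-C: 2 × 353 = 706
  C-H: 8 × 404 = 3232
  C=C: 1 × 626 = 626
  F-F: 1 × 151 = 151
  Σ(broken) = 4715 kJ
Bonds formed (products):
  C-C: 3 × 353 = 1059
  C-F: 2 × 503 = 1006
  C-H: 8 × 404 = 3232
  Σ(formed) = 5297 kJ
ΔH = Σ(broken) − Σ(formed) = 4715 − 5297 = −582 kJ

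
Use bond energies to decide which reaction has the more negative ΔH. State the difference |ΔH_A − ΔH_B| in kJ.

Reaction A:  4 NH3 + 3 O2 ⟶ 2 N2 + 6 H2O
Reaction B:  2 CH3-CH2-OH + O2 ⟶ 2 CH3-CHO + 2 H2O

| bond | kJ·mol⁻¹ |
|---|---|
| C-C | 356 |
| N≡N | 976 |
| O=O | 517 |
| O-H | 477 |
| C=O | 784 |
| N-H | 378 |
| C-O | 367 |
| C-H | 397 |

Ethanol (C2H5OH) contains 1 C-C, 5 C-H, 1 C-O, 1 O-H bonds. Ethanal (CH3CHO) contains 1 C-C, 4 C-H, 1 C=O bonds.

Reaction A:
  Bonds broken (reactants):
    N-H: 12 × 378 = 4536
    O=O: 3 × 517 = 1551
    Σ(broken) = 6087 kJ
  Bonds formed (products):
    N≡N: 2 × 976 = 1952
    O-H: 12 × 477 = 5724
    Σ(formed) = 7676 kJ
  ΔH_A = 6087 − 7676 = −1589 kJ
Reaction B:
  Bonds broken (reactants):
    C-C: 2 × 356 = 712
    C-H: 10 × 397 = 3970
    C-O: 2 × 367 = 734
    O-H: 2 × 477 = 954
    O=O: 1 × 517 = 517
    Σ(broken) = 6887 kJ
  Bonds formed (products):
    C-C: 2 × 356 = 712
    C-H: 8 × 397 = 3176
    C=O: 2 × 784 = 1568
    O-H: 4 × 477 = 1908
    Σ(formed) = 7364 kJ
  ΔH_B = 6887 − 7364 = −477 kJ
ΔH_A − ΔH_B = −1112 kJ, so reaction A has the more negative ΔH; |ΔH_A − ΔH_B| = 1112 kJ.

Reaction A, by 1112 kJ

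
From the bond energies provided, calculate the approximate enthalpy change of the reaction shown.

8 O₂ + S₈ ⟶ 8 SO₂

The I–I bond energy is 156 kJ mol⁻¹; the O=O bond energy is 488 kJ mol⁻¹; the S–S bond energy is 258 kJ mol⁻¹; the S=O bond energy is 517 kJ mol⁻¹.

Bonds broken (reactants):
  O=O: 8 × 488 = 3904
  S–S: 8 × 258 = 2064
  Σ(broken) = 5968 kJ
Bonds formed (products):
  S=O: 16 × 517 = 8272
  Σ(formed) = 8272 kJ
ΔH = Σ(broken) − Σ(formed) = 5968 − 8272 = −2304 kJ

ΔH ≈ −2304 kJ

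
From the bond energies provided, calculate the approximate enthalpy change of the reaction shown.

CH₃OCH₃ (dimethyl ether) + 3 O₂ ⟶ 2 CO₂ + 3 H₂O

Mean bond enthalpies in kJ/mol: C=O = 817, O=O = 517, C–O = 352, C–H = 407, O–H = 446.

Bonds broken (reactants):
  C–H: 6 × 407 = 2442
  C–O: 2 × 352 = 704
  O=O: 3 × 517 = 1551
  Σ(broken) = 4697 kJ
Bonds formed (products):
  C=O: 4 × 817 = 3268
  O–H: 6 × 446 = 2676
  Σ(formed) = 5944 kJ
ΔH = Σ(broken) − Σ(formed) = 4697 − 5944 = −1247 kJ

ΔH ≈ −1247 kJ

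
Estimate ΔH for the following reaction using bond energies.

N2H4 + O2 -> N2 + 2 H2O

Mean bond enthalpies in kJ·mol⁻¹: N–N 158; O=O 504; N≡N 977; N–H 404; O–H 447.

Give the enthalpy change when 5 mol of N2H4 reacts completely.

Bonds broken (reactants):
  N–H: 4 × 404 = 1616
  N–N: 1 × 158 = 158
  O=O: 1 × 504 = 504
  Σ(broken) = 2278 kJ
Bonds formed (products):
  N≡N: 1 × 977 = 977
  O–H: 4 × 447 = 1788
  Σ(formed) = 2765 kJ
ΔH = Σ(broken) − Σ(formed) = 2278 − 2765 = −487 kJ
For 5× the reaction as written: 5 × (−487) = −2435 kJ

ΔH = −2435 kJ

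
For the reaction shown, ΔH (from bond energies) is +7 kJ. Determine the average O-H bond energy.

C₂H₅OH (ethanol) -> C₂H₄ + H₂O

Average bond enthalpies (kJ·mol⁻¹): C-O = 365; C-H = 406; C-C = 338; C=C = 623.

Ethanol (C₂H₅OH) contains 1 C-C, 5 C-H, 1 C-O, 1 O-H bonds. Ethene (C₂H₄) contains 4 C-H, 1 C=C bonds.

Let D be the O-H bond energy.
Σ(broken) = 1×338 + 5×406 + 1×365 + 1×D = 2733 + D
Σ(formed) = 4×406 + 1×623 + 2×D = 2247 + 2D
ΔH = Σ(broken) − Σ(formed) = (2733 + D) − (2247 + 2D) = +486 − D
Setting this equal to +7 kJ gives D = 479 kJ/mol.

D(O-H) ≈ 479 kJ/mol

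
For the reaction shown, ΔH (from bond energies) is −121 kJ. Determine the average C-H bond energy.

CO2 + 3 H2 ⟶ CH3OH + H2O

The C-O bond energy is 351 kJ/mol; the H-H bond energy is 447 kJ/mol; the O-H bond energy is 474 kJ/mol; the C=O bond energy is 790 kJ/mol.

Let D be the C-H bond energy.
Σ(broken) = 2×790 + 3×447 = 2921
Σ(formed) = 3×D + 1×351 + 3×474 = 1773 + 3D
ΔH = Σ(broken) − Σ(formed) = (2921) − (1773 + 3D) = +1148 − 3D
Setting this equal to −121 kJ gives 3D = 1269, so D = 423 kJ/mol.

D(C-H) ≈ 423 kJ/mol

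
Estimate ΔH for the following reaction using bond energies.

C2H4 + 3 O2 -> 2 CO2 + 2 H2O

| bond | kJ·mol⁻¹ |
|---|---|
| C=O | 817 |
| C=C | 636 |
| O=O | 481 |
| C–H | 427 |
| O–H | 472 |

ΔH ≈ −1369 kJ

Bonds broken (reactants):
  C–H: 4 × 427 = 1708
  C=C: 1 × 636 = 636
  O=O: 3 × 481 = 1443
  Σ(broken) = 3787 kJ
Bonds formed (products):
  C=O: 4 × 817 = 3268
  O–H: 4 × 472 = 1888
  Σ(formed) = 5156 kJ
ΔH = Σ(broken) − Σ(formed) = 3787 − 5156 = −1369 kJ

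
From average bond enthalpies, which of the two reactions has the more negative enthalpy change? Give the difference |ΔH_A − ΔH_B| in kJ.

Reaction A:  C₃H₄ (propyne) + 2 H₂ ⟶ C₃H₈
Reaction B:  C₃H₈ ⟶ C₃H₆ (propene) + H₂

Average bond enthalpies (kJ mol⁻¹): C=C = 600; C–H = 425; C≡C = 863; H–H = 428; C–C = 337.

Reaction A, by 477 kJ

Reaction A:
  Bonds broken (reactants):
    C≡C: 1 × 863 = 863
    C–C: 1 × 337 = 337
    C–H: 4 × 425 = 1700
    H–H: 2 × 428 = 856
    Σ(broken) = 3756 kJ
  Bonds formed (products):
    C–C: 2 × 337 = 674
    C–H: 8 × 425 = 3400
    Σ(formed) = 4074 kJ
  ΔH_A = 3756 − 4074 = −318 kJ
Reaction B:
  Bonds broken (reactants):
    C–C: 2 × 337 = 674
    C–H: 8 × 425 = 3400
    Σ(broken) = 4074 kJ
  Bonds formed (products):
    C–C: 1 × 337 = 337
    C–H: 6 × 425 = 2550
    C=C: 1 × 600 = 600
    H–H: 1 × 428 = 428
    Σ(formed) = 3915 kJ
  ΔH_B = 4074 − 3915 = +159 kJ
ΔH_A − ΔH_B = −477 kJ, so reaction A has the more negative ΔH; |ΔH_A − ΔH_B| = 477 kJ.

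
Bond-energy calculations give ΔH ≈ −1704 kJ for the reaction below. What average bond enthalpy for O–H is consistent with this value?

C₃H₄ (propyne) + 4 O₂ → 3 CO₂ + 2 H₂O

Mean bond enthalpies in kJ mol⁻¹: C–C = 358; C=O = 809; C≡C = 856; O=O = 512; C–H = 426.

D(O–H) ≈ 454 kJ/mol

Let D be the O–H bond energy.
Σ(broken) = 1×856 + 1×358 + 4×426 + 4×512 = 4966
Σ(formed) = 6×809 + 4×D = 4854 + 4D
ΔH = Σ(broken) − Σ(formed) = (4966) − (4854 + 4D) = +112 − 4D
Setting this equal to −1704 kJ gives 4D = 1816, so D = 454 kJ/mol.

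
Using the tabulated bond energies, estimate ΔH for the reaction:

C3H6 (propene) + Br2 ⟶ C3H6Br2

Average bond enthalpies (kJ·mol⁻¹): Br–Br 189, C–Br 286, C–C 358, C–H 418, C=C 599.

Bonds broken (reactants):
  Br–Br: 1 × 189 = 189
  C–C: 1 × 358 = 358
  C–H: 6 × 418 = 2508
  C=C: 1 × 599 = 599
  Σ(broken) = 3654 kJ
Bonds formed (products):
  C–Br: 2 × 286 = 572
  C–C: 2 × 358 = 716
  C–H: 6 × 418 = 2508
  Σ(formed) = 3796 kJ
ΔH = Σ(broken) − Σ(formed) = 3654 − 3796 = −142 kJ

ΔH ≈ −142 kJ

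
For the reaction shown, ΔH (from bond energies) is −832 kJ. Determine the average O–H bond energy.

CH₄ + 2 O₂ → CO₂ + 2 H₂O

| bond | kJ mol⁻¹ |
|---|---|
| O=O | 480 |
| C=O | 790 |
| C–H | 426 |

Let D be the O–H bond energy.
Σ(broken) = 4×426 + 2×480 = 2664
Σ(formed) = 2×790 + 4×D = 1580 + 4D
ΔH = Σ(broken) − Σ(formed) = (2664) − (1580 + 4D) = +1084 − 4D
Setting this equal to −832 kJ gives 4D = 1916, so D = 479 kJ/mol.

D(O–H) ≈ 479 kJ/mol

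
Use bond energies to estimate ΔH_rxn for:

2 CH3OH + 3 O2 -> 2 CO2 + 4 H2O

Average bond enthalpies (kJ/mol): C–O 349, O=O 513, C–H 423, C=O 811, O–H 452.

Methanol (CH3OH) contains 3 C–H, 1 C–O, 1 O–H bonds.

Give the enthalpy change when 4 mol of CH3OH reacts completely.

Bonds broken (reactants):
  C–H: 6 × 423 = 2538
  C–O: 2 × 349 = 698
  O–H: 2 × 452 = 904
  O=O: 3 × 513 = 1539
  Σ(broken) = 5679 kJ
Bonds formed (products):
  C=O: 4 × 811 = 3244
  O–H: 8 × 452 = 3616
  Σ(formed) = 6860 kJ
ΔH = Σ(broken) − Σ(formed) = 5679 − 6860 = −1181 kJ
For 2× the reaction as written: 2 × (−1181) = −2362 kJ

ΔH = −2362 kJ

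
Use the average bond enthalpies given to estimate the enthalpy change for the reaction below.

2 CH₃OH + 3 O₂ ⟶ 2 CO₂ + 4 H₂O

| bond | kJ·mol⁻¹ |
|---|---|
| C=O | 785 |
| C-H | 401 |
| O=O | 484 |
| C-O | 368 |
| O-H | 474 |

ΔH ≈ −1390 kJ

Bonds broken (reactants):
  C-H: 6 × 401 = 2406
  C-O: 2 × 368 = 736
  O-H: 2 × 474 = 948
  O=O: 3 × 484 = 1452
  Σ(broken) = 5542 kJ
Bonds formed (products):
  C=O: 4 × 785 = 3140
  O-H: 8 × 474 = 3792
  Σ(formed) = 6932 kJ
ΔH = Σ(broken) − Σ(formed) = 5542 − 6932 = −1390 kJ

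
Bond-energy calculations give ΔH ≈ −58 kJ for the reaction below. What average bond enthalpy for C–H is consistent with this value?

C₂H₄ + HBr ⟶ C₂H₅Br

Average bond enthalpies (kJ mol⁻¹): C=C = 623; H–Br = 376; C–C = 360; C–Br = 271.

D(C–H) ≈ 426 kJ/mol

Let D be the C–H bond energy.
Σ(broken) = 4×D + 1×623 + 1×376 = 999 + 4D
Σ(formed) = 1×271 + 1×360 + 5×D = 631 + 5D
ΔH = Σ(broken) − Σ(formed) = (999 + 4D) − (631 + 5D) = +368 − D
Setting this equal to −58 kJ gives D = 426 kJ/mol.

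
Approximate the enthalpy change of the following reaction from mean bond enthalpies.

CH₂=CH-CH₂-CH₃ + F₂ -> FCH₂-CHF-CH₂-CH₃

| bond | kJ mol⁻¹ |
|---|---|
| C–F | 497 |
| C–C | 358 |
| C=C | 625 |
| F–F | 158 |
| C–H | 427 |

ΔH ≈ −569 kJ

Bonds broken (reactants):
  C–C: 2 × 358 = 716
  C–H: 8 × 427 = 3416
  C=C: 1 × 625 = 625
  F–F: 1 × 158 = 158
  Σ(broken) = 4915 kJ
Bonds formed (products):
  C–C: 3 × 358 = 1074
  C–F: 2 × 497 = 994
  C–H: 8 × 427 = 3416
  Σ(formed) = 5484 kJ
ΔH = Σ(broken) − Σ(formed) = 4915 − 5484 = −569 kJ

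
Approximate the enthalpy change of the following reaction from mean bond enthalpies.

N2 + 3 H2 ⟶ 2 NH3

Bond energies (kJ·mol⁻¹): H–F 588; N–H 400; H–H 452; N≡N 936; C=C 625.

Bonds broken (reactants):
  H–H: 3 × 452 = 1356
  N≡N: 1 × 936 = 936
  Σ(broken) = 2292 kJ
Bonds formed (products):
  N–H: 6 × 400 = 2400
  Σ(formed) = 2400 kJ
ΔH = Σ(broken) − Σ(formed) = 2292 − 2400 = −108 kJ

ΔH ≈ −108 kJ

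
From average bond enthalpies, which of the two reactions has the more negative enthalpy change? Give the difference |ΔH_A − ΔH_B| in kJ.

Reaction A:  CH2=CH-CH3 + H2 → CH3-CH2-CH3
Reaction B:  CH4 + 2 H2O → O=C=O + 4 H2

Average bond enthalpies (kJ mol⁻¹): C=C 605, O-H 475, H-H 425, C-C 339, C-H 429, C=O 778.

Reaction A:
  Bonds broken (reactants):
    C-C: 1 × 339 = 339
    C-H: 6 × 429 = 2574
    C=C: 1 × 605 = 605
    H-H: 1 × 425 = 425
    Σ(broken) = 3943 kJ
  Bonds formed (products):
    C-C: 2 × 339 = 678
    C-H: 8 × 429 = 3432
    Σ(formed) = 4110 kJ
  ΔH_A = 3943 − 4110 = −167 kJ
Reaction B:
  Bonds broken (reactants):
    C-H: 4 × 429 = 1716
    O-H: 4 × 475 = 1900
    Σ(broken) = 3616 kJ
  Bonds formed (products):
    C=O: 2 × 778 = 1556
    H-H: 4 × 425 = 1700
    Σ(formed) = 3256 kJ
  ΔH_B = 3616 − 3256 = +360 kJ
ΔH_A − ΔH_B = −527 kJ, so reaction A has the more negative ΔH; |ΔH_A − ΔH_B| = 527 kJ.

Reaction A, by 527 kJ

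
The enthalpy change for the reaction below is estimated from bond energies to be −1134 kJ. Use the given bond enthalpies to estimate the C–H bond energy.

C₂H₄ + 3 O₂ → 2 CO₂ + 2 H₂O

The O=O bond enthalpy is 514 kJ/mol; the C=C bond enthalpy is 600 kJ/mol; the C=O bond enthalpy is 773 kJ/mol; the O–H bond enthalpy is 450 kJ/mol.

D(C–H) ≈ 404 kJ/mol

Let D be the C–H bond energy.
Σ(broken) = 4×D + 1×600 + 3×514 = 2142 + 4D
Σ(formed) = 4×773 + 4×450 = 4892
ΔH = Σ(broken) − Σ(formed) = (2142 + 4D) − (4892) = −2750 + 4D
Setting this equal to −1134 kJ gives 4D = 1616, so D = 404 kJ/mol.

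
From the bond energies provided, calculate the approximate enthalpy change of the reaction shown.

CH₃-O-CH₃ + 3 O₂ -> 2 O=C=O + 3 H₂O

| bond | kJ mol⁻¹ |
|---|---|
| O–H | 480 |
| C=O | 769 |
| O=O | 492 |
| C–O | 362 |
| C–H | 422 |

Bonds broken (reactants):
  C–H: 6 × 422 = 2532
  C–O: 2 × 362 = 724
  O=O: 3 × 492 = 1476
  Σ(broken) = 4732 kJ
Bonds formed (products):
  C=O: 4 × 769 = 3076
  O–H: 6 × 480 = 2880
  Σ(formed) = 5956 kJ
ΔH = Σ(broken) − Σ(formed) = 4732 − 5956 = −1224 kJ

ΔH ≈ −1224 kJ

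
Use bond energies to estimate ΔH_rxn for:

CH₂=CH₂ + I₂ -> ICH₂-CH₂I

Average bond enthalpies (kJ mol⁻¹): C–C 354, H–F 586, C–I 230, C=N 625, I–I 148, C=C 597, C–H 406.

ΔH ≈ −69 kJ

Bonds broken (reactants):
  C–H: 4 × 406 = 1624
  C=C: 1 × 597 = 597
  I–I: 1 × 148 = 148
  Σ(broken) = 2369 kJ
Bonds formed (products):
  C–C: 1 × 354 = 354
  C–H: 4 × 406 = 1624
  C–I: 2 × 230 = 460
  Σ(formed) = 2438 kJ
ΔH = Σ(broken) − Σ(formed) = 2369 − 2438 = −69 kJ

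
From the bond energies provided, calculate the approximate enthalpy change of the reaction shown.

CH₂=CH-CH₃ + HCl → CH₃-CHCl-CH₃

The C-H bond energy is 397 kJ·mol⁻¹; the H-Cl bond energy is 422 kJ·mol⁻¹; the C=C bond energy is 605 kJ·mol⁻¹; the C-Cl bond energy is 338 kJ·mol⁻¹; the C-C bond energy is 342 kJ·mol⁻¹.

Bonds broken (reactants):
  C-C: 1 × 342 = 342
  C-H: 6 × 397 = 2382
  C=C: 1 × 605 = 605
  H-Cl: 1 × 422 = 422
  Σ(broken) = 3751 kJ
Bonds formed (products):
  C-C: 2 × 342 = 684
  C-Cl: 1 × 338 = 338
  C-H: 7 × 397 = 2779
  Σ(formed) = 3801 kJ
ΔH = Σ(broken) − Σ(formed) = 3751 − 3801 = −50 kJ

ΔH ≈ −50 kJ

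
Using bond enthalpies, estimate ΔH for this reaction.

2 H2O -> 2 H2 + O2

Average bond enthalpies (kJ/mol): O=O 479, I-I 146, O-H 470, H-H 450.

Bonds broken (reactants):
  O-H: 4 × 470 = 1880
  Σ(broken) = 1880 kJ
Bonds formed (products):
  H-H: 2 × 450 = 900
  O=O: 1 × 479 = 479
  Σ(formed) = 1379 kJ
ΔH = Σ(broken) − Σ(formed) = 1880 − 1379 = +501 kJ

ΔH ≈ +501 kJ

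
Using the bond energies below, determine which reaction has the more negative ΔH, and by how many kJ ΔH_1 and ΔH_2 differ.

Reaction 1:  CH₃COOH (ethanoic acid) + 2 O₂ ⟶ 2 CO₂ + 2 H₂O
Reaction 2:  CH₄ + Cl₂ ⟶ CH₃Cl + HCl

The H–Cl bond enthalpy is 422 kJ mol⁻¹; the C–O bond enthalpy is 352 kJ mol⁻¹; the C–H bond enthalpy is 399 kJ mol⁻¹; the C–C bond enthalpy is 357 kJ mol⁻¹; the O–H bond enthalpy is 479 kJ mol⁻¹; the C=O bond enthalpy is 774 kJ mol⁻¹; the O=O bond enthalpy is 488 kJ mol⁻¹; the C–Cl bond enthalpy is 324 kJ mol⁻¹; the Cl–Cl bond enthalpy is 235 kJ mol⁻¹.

Reaction 1:
  Bonds broken (reactants):
    C–C: 1 × 357 = 357
    C–H: 3 × 399 = 1197
    C–O: 1 × 352 = 352
    C=O: 1 × 774 = 774
    O–H: 1 × 479 = 479
    O=O: 2 × 488 = 976
    Σ(broken) = 4135 kJ
  Bonds formed (products):
    C=O: 4 × 774 = 3096
    O–H: 4 × 479 = 1916
    Σ(formed) = 5012 kJ
  ΔH_1 = 4135 − 5012 = −877 kJ
Reaction 2:
  Bonds broken (reactants):
    C–H: 4 × 399 = 1596
    Cl–Cl: 1 × 235 = 235
    Σ(broken) = 1831 kJ
  Bonds formed (products):
    C–Cl: 1 × 324 = 324
    C–H: 3 × 399 = 1197
    H–Cl: 1 × 422 = 422
    Σ(formed) = 1943 kJ
  ΔH_2 = 1831 − 1943 = −112 kJ
ΔH_1 − ΔH_2 = −765 kJ, so reaction 1 has the more negative ΔH; |ΔH_1 − ΔH_2| = 765 kJ.

Reaction 1, by 765 kJ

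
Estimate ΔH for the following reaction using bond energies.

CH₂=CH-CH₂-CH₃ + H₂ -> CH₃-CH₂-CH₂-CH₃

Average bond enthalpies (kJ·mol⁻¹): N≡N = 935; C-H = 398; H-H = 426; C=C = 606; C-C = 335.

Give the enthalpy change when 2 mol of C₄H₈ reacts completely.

Bonds broken (reactants):
  C-C: 2 × 335 = 670
  C-H: 8 × 398 = 3184
  C=C: 1 × 606 = 606
  H-H: 1 × 426 = 426
  Σ(broken) = 4886 kJ
Bonds formed (products):
  C-C: 3 × 335 = 1005
  C-H: 10 × 398 = 3980
  Σ(formed) = 4985 kJ
ΔH = Σ(broken) − Σ(formed) = 4886 − 4985 = −99 kJ
For 2× the reaction as written: 2 × (−99) = −198 kJ

ΔH = −198 kJ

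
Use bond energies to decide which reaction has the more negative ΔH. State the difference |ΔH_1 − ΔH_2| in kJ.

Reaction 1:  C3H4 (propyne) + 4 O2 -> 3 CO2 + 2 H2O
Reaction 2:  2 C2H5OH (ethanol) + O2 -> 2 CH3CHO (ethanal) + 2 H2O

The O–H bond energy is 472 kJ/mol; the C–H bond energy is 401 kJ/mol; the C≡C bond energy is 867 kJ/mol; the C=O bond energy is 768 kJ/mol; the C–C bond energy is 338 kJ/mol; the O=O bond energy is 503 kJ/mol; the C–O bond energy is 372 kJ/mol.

Reaction 1:
  Bonds broken (reactants):
    C≡C: 1 × 867 = 867
    C–C: 1 × 338 = 338
    C–H: 4 × 401 = 1604
    O=O: 4 × 503 = 2012
    Σ(broken) = 4821 kJ
  Bonds formed (products):
    C=O: 6 × 768 = 4608
    O–H: 4 × 472 = 1888
    Σ(formed) = 6496 kJ
  ΔH_1 = 4821 − 6496 = −1675 kJ
Reaction 2:
  Bonds broken (reactants):
    C–C: 2 × 338 = 676
    C–H: 10 × 401 = 4010
    C–O: 2 × 372 = 744
    O–H: 2 × 472 = 944
    O=O: 1 × 503 = 503
    Σ(broken) = 6877 kJ
  Bonds formed (products):
    C–C: 2 × 338 = 676
    C–H: 8 × 401 = 3208
    C=O: 2 × 768 = 1536
    O–H: 4 × 472 = 1888
    Σ(formed) = 7308 kJ
  ΔH_2 = 6877 − 7308 = −431 kJ
ΔH_1 − ΔH_2 = −1244 kJ, so reaction 1 has the more negative ΔH; |ΔH_1 − ΔH_2| = 1244 kJ.

Reaction 1, by 1244 kJ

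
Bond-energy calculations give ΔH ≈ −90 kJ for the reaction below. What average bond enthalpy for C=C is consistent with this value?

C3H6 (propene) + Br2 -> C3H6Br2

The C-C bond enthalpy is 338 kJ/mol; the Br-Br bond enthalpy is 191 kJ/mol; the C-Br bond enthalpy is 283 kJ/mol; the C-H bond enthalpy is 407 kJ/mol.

Let D be the C=C bond energy.
Σ(broken) = 1×191 + 1×338 + 6×407 + 1×D = 2971 + D
Σ(formed) = 2×283 + 2×338 + 6×407 = 3684
ΔH = Σ(broken) − Σ(formed) = (2971 + D) − (3684) = −713 + D
Setting this equal to −90 kJ gives D = 623 kJ/mol.

D(C=C) ≈ 623 kJ/mol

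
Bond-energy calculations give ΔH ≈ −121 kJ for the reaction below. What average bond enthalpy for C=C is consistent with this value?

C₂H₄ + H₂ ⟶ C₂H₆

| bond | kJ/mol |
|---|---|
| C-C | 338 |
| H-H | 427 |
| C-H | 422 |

Let D be the C=C bond energy.
Σ(broken) = 4×422 + 1×D + 1×427 = 2115 + D
Σ(formed) = 1×338 + 6×422 = 2870
ΔH = Σ(broken) − Σ(formed) = (2115 + D) − (2870) = −755 + D
Setting this equal to −121 kJ gives D = 634 kJ/mol.

D(C=C) ≈ 634 kJ/mol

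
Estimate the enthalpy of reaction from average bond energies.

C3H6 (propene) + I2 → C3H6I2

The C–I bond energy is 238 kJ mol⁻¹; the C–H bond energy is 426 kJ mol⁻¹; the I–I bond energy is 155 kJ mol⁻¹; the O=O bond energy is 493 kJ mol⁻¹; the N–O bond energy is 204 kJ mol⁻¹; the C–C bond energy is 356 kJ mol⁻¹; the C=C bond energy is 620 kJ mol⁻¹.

ΔH ≈ −57 kJ

Bonds broken (reactants):
  C–C: 1 × 356 = 356
  C–H: 6 × 426 = 2556
  C=C: 1 × 620 = 620
  I–I: 1 × 155 = 155
  Σ(broken) = 3687 kJ
Bonds formed (products):
  C–C: 2 × 356 = 712
  C–H: 6 × 426 = 2556
  C–I: 2 × 238 = 476
  Σ(formed) = 3744 kJ
ΔH = Σ(broken) − Σ(formed) = 3687 − 3744 = −57 kJ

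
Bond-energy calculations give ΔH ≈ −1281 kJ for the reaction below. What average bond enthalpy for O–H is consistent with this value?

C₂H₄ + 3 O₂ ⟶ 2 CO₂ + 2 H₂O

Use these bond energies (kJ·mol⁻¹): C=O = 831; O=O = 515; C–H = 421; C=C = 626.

Let D be the O–H bond energy.
Σ(broken) = 4×421 + 1×626 + 3×515 = 3855
Σ(formed) = 4×831 + 4×D = 3324 + 4D
ΔH = Σ(broken) − Σ(formed) = (3855) − (3324 + 4D) = +531 − 4D
Setting this equal to −1281 kJ gives 4D = 1812, so D = 453 kJ/mol.

D(O–H) ≈ 453 kJ/mol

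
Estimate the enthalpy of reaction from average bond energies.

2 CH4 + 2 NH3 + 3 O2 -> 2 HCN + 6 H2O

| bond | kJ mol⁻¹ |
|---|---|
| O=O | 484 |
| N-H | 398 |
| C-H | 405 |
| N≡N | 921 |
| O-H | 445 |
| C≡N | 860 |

Bonds broken (reactants):
  C-H: 8 × 405 = 3240
  N-H: 6 × 398 = 2388
  O=O: 3 × 484 = 1452
  Σ(broken) = 7080 kJ
Bonds formed (products):
  C≡N: 2 × 860 = 1720
  C-H: 2 × 405 = 810
  O-H: 12 × 445 = 5340
  Σ(formed) = 7870 kJ
ΔH = Σ(broken) − Σ(formed) = 7080 − 7870 = −790 kJ

ΔH ≈ −790 kJ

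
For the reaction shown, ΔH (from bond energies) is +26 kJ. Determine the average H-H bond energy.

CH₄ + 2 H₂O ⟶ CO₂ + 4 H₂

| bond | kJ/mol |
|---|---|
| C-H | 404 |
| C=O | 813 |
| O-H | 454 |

D(H-H) ≈ 445 kJ/mol

Let D be the H-H bond energy.
Σ(broken) = 4×404 + 4×454 = 3432
Σ(formed) = 2×813 + 4×D = 1626 + 4D
ΔH = Σ(broken) − Σ(formed) = (3432) − (1626 + 4D) = +1806 − 4D
Setting this equal to +26 kJ gives 4D = 1780, so D = 445 kJ/mol.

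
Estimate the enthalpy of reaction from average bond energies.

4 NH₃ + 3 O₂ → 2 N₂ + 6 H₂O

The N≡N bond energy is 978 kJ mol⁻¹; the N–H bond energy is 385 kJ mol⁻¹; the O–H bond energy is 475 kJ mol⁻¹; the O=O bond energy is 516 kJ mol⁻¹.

ΔH ≈ −1488 kJ

Bonds broken (reactants):
  N–H: 12 × 385 = 4620
  O=O: 3 × 516 = 1548
  Σ(broken) = 6168 kJ
Bonds formed (products):
  N≡N: 2 × 978 = 1956
  O–H: 12 × 475 = 5700
  Σ(formed) = 7656 kJ
ΔH = Σ(broken) − Σ(formed) = 6168 − 7656 = −1488 kJ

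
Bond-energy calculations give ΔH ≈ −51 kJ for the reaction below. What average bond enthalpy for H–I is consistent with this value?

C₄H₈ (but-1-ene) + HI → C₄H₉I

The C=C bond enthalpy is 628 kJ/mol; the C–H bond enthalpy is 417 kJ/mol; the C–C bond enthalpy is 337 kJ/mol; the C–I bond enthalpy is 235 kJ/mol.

D(H–I) ≈ 310 kJ/mol

Let D be the H–I bond energy.
Σ(broken) = 2×337 + 8×417 + 1×628 + 1×D = 4638 + D
Σ(formed) = 3×337 + 9×417 + 1×235 = 4999
ΔH = Σ(broken) − Σ(formed) = (4638 + D) − (4999) = −361 + D
Setting this equal to −51 kJ gives D = 310 kJ/mol.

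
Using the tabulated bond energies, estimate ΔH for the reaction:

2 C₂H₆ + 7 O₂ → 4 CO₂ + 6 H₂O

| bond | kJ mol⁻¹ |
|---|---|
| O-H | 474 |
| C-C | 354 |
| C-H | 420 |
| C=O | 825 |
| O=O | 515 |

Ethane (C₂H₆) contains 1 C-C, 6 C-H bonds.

Bonds broken (reactants):
  C-C: 2 × 354 = 708
  C-H: 12 × 420 = 5040
  O=O: 7 × 515 = 3605
  Σ(broken) = 9353 kJ
Bonds formed (products):
  C=O: 8 × 825 = 6600
  O-H: 12 × 474 = 5688
  Σ(formed) = 12288 kJ
ΔH = Σ(broken) − Σ(formed) = 9353 − 12288 = −2935 kJ

ΔH ≈ −2935 kJ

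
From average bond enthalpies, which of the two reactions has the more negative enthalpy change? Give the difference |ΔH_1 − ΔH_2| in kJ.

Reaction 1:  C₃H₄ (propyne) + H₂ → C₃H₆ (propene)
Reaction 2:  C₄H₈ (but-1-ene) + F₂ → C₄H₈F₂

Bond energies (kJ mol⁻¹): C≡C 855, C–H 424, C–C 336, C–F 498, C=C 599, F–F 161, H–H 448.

Reaction 2, by 428 kJ

Reaction 1:
  Bonds broken (reactants):
    C≡C: 1 × 855 = 855
    C–C: 1 × 336 = 336
    C–H: 4 × 424 = 1696
    H–H: 1 × 448 = 448
    Σ(broken) = 3335 kJ
  Bonds formed (products):
    C–C: 1 × 336 = 336
    C–H: 6 × 424 = 2544
    C=C: 1 × 599 = 599
    Σ(formed) = 3479 kJ
  ΔH_1 = 3335 − 3479 = −144 kJ
Reaction 2:
  Bonds broken (reactants):
    C–C: 2 × 336 = 672
    C–H: 8 × 424 = 3392
    C=C: 1 × 599 = 599
    F–F: 1 × 161 = 161
    Σ(broken) = 4824 kJ
  Bonds formed (products):
    C–C: 3 × 336 = 1008
    C–F: 2 × 498 = 996
    C–H: 8 × 424 = 3392
    Σ(formed) = 5396 kJ
  ΔH_2 = 4824 − 5396 = −572 kJ
ΔH_1 − ΔH_2 = +428 kJ, so reaction 2 has the more negative ΔH; |ΔH_1 − ΔH_2| = 428 kJ.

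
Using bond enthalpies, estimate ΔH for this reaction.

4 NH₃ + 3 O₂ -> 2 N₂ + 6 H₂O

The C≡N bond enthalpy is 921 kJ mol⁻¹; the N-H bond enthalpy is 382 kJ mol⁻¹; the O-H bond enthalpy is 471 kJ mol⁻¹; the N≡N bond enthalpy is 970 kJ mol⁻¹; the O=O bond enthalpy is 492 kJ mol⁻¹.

Bonds broken (reactants):
  N-H: 12 × 382 = 4584
  O=O: 3 × 492 = 1476
  Σ(broken) = 6060 kJ
Bonds formed (products):
  N≡N: 2 × 970 = 1940
  O-H: 12 × 471 = 5652
  Σ(formed) = 7592 kJ
ΔH = Σ(broken) − Σ(formed) = 6060 − 7592 = −1532 kJ

ΔH ≈ −1532 kJ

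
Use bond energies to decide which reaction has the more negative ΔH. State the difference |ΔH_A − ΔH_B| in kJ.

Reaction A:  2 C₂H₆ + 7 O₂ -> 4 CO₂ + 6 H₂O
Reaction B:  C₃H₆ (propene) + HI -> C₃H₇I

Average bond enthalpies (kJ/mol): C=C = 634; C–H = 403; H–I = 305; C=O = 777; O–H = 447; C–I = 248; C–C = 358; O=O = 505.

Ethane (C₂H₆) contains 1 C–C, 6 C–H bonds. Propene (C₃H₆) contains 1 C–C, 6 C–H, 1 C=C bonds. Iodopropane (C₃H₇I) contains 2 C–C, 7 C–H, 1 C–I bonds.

Reaction A, by 2423 kJ

Reaction A:
  Bonds broken (reactants):
    C–C: 2 × 358 = 716
    C–H: 12 × 403 = 4836
    O=O: 7 × 505 = 3535
    Σ(broken) = 9087 kJ
  Bonds formed (products):
    C=O: 8 × 777 = 6216
    O–H: 12 × 447 = 5364
    Σ(formed) = 11580 kJ
  ΔH_A = 9087 − 11580 = −2493 kJ
Reaction B:
  Bonds broken (reactants):
    C–C: 1 × 358 = 358
    C–H: 6 × 403 = 2418
    C=C: 1 × 634 = 634
    H–I: 1 × 305 = 305
    Σ(broken) = 3715 kJ
  Bonds formed (products):
    C–C: 2 × 358 = 716
    C–H: 7 × 403 = 2821
    C–I: 1 × 248 = 248
    Σ(formed) = 3785 kJ
  ΔH_B = 3715 − 3785 = −70 kJ
ΔH_A − ΔH_B = −2423 kJ, so reaction A has the more negative ΔH; |ΔH_A − ΔH_B| = 2423 kJ.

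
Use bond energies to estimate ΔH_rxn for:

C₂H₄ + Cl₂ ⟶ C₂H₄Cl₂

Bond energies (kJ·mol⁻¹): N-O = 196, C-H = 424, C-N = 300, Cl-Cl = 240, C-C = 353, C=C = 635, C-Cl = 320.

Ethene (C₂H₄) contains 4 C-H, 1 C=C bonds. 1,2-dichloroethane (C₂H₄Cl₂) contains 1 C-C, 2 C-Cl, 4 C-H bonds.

Bonds broken (reactants):
  C-H: 4 × 424 = 1696
  C=C: 1 × 635 = 635
  Cl-Cl: 1 × 240 = 240
  Σ(broken) = 2571 kJ
Bonds formed (products):
  C-C: 1 × 353 = 353
  C-Cl: 2 × 320 = 640
  C-H: 4 × 424 = 1696
  Σ(formed) = 2689 kJ
ΔH = Σ(broken) − Σ(formed) = 2571 − 2689 = −118 kJ

ΔH ≈ −118 kJ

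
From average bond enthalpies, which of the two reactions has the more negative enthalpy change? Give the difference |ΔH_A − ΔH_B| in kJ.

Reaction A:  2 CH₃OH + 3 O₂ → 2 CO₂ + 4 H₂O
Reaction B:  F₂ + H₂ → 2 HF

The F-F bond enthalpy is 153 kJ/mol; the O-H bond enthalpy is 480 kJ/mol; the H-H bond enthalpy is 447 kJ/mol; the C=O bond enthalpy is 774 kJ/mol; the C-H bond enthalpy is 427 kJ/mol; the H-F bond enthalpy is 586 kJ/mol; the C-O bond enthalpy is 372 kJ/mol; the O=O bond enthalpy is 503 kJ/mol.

Reaction A:
  Bonds broken (reactants):
    C-H: 6 × 427 = 2562
    C-O: 2 × 372 = 744
    O-H: 2 × 480 = 960
    O=O: 3 × 503 = 1509
    Σ(broken) = 5775 kJ
  Bonds formed (products):
    C=O: 4 × 774 = 3096
    O-H: 8 × 480 = 3840
    Σ(formed) = 6936 kJ
  ΔH_A = 5775 − 6936 = −1161 kJ
Reaction B:
  Bonds broken (reactants):
    F-F: 1 × 153 = 153
    H-H: 1 × 447 = 447
    Σ(broken) = 600 kJ
  Bonds formed (products):
    H-F: 2 × 586 = 1172
    Σ(formed) = 1172 kJ
  ΔH_B = 600 − 1172 = −572 kJ
ΔH_A − ΔH_B = −589 kJ, so reaction A has the more negative ΔH; |ΔH_A − ΔH_B| = 589 kJ.

Reaction A, by 589 kJ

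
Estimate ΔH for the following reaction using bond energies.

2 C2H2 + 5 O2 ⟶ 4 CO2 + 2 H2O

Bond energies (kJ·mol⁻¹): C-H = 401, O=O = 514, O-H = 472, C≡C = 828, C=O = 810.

Bonds broken (reactants):
  C≡C: 2 × 828 = 1656
  C-H: 4 × 401 = 1604
  O=O: 5 × 514 = 2570
  Σ(broken) = 5830 kJ
Bonds formed (products):
  C=O: 8 × 810 = 6480
  O-H: 4 × 472 = 1888
  Σ(formed) = 8368 kJ
ΔH = Σ(broken) − Σ(formed) = 5830 − 8368 = −2538 kJ

ΔH ≈ −2538 kJ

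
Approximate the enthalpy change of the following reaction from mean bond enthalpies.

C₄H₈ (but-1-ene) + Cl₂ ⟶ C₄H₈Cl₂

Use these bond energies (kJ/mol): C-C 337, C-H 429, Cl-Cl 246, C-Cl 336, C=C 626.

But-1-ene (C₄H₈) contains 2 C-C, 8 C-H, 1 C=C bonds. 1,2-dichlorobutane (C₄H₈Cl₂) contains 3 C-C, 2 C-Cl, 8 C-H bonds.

Bonds broken (reactants):
  C-C: 2 × 337 = 674
  C-H: 8 × 429 = 3432
  C=C: 1 × 626 = 626
  Cl-Cl: 1 × 246 = 246
  Σ(broken) = 4978 kJ
Bonds formed (products):
  C-C: 3 × 337 = 1011
  C-Cl: 2 × 336 = 672
  C-H: 8 × 429 = 3432
  Σ(formed) = 5115 kJ
ΔH = Σ(broken) − Σ(formed) = 4978 − 5115 = −137 kJ

ΔH ≈ −137 kJ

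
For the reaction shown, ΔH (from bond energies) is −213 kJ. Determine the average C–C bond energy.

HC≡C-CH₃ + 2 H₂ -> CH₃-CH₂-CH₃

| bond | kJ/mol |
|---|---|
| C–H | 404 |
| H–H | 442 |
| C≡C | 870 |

D(C–C) ≈ 351 kJ/mol

Let D be the C–C bond energy.
Σ(broken) = 1×870 + 1×D + 4×404 + 2×442 = 3370 + D
Σ(formed) = 2×D + 8×404 = 3232 + 2D
ΔH = Σ(broken) − Σ(formed) = (3370 + D) − (3232 + 2D) = +138 − D
Setting this equal to −213 kJ gives D = 351 kJ/mol.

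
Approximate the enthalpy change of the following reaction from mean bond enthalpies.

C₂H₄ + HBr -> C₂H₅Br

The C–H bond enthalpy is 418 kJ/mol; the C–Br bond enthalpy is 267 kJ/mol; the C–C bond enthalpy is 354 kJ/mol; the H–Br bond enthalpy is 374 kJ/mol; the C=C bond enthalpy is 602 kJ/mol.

ΔH ≈ −63 kJ

Bonds broken (reactants):
  C–H: 4 × 418 = 1672
  C=C: 1 × 602 = 602
  H–Br: 1 × 374 = 374
  Σ(broken) = 2648 kJ
Bonds formed (products):
  C–Br: 1 × 267 = 267
  C–C: 1 × 354 = 354
  C–H: 5 × 418 = 2090
  Σ(formed) = 2711 kJ
ΔH = Σ(broken) − Σ(formed) = 2648 − 2711 = −63 kJ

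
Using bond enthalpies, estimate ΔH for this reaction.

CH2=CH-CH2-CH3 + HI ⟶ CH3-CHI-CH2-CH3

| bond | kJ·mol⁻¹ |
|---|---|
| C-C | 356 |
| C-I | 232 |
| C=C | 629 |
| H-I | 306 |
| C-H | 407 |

Bonds broken (reactants):
  C-C: 2 × 356 = 712
  C-H: 8 × 407 = 3256
  C=C: 1 × 629 = 629
  H-I: 1 × 306 = 306
  Σ(broken) = 4903 kJ
Bonds formed (products):
  C-C: 3 × 356 = 1068
  C-H: 9 × 407 = 3663
  C-I: 1 × 232 = 232
  Σ(formed) = 4963 kJ
ΔH = Σ(broken) − Σ(formed) = 4903 − 4963 = −60 kJ

ΔH ≈ −60 kJ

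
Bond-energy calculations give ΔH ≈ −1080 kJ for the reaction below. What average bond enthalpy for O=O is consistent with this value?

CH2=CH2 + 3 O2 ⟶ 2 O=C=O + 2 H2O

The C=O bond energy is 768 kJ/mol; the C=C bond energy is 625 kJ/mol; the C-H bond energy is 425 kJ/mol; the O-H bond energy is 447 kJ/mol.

Let D be the O=O bond energy.
Σ(broken) = 4×425 + 1×625 + 3×D = 2325 + 3D
Σ(formed) = 4×768 + 4×447 = 4860
ΔH = Σ(broken) − Σ(formed) = (2325 + 3D) − (4860) = −2535 + 3D
Setting this equal to −1080 kJ gives 3D = 1455, so D = 485 kJ/mol.

D(O=O) ≈ 485 kJ/mol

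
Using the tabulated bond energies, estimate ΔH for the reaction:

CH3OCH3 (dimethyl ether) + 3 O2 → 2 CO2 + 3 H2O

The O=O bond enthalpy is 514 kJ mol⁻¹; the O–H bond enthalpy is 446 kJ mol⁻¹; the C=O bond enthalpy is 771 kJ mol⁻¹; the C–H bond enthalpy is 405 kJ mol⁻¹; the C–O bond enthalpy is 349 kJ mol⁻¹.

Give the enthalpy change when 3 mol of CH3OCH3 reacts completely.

Bonds broken (reactants):
  C–H: 6 × 405 = 2430
  C–O: 2 × 349 = 698
  O=O: 3 × 514 = 1542
  Σ(broken) = 4670 kJ
Bonds formed (products):
  C=O: 4 × 771 = 3084
  O–H: 6 × 446 = 2676
  Σ(formed) = 5760 kJ
ΔH = Σ(broken) − Σ(formed) = 4670 − 5760 = −1090 kJ
For 3× the reaction as written: 3 × (−1090) = −3270 kJ

ΔH = −3270 kJ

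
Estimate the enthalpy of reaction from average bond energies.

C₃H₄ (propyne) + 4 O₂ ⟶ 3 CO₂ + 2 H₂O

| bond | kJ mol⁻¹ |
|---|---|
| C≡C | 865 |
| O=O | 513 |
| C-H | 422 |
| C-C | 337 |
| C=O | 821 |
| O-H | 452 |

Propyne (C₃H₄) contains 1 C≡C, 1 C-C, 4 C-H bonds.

ΔH ≈ −1792 kJ

Bonds broken (reactants):
  C≡C: 1 × 865 = 865
  C-C: 1 × 337 = 337
  C-H: 4 × 422 = 1688
  O=O: 4 × 513 = 2052
  Σ(broken) = 4942 kJ
Bonds formed (products):
  C=O: 6 × 821 = 4926
  O-H: 4 × 452 = 1808
  Σ(formed) = 6734 kJ
ΔH = Σ(broken) − Σ(formed) = 4942 − 6734 = −1792 kJ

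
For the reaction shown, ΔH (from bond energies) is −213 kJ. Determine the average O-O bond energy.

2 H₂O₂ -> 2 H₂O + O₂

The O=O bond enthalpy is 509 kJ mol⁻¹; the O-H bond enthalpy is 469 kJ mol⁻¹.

D(O-O) ≈ 148 kJ/mol

Let D be the O-O bond energy.
Σ(broken) = 4×469 + 2×D = 1876 + 2D
Σ(formed) = 4×469 + 1×509 = 2385
ΔH = Σ(broken) − Σ(formed) = (1876 + 2D) − (2385) = −509 + 2D
Setting this equal to −213 kJ gives 2D = 296, so D = 148 kJ/mol.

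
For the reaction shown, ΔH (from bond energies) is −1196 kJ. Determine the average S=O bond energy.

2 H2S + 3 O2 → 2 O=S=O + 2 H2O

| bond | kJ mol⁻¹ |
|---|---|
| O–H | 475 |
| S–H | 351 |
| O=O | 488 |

D(S=O) ≈ 541 kJ/mol

Let D be the S=O bond energy.
Σ(broken) = 3×488 + 4×351 = 2868
Σ(formed) = 4×475 + 4×D = 1900 + 4D
ΔH = Σ(broken) − Σ(formed) = (2868) − (1900 + 4D) = +968 − 4D
Setting this equal to −1196 kJ gives 4D = 2164, so D = 541 kJ/mol.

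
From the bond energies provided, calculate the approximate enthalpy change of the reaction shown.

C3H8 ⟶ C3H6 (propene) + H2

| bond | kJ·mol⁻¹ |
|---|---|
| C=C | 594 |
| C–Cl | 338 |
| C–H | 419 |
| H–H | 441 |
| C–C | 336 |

Bonds broken (reactants):
  C–C: 2 × 336 = 672
  C–H: 8 × 419 = 3352
  Σ(broken) = 4024 kJ
Bonds formed (products):
  C–C: 1 × 336 = 336
  C–H: 6 × 419 = 2514
  C=C: 1 × 594 = 594
  H–H: 1 × 441 = 441
  Σ(formed) = 3885 kJ
ΔH = Σ(broken) − Σ(formed) = 4024 − 3885 = +139 kJ

ΔH ≈ +139 kJ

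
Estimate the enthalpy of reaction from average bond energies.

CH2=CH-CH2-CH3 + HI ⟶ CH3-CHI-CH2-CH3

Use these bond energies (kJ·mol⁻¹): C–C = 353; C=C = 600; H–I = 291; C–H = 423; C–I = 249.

ΔH ≈ −134 kJ

Bonds broken (reactants):
  C–C: 2 × 353 = 706
  C–H: 8 × 423 = 3384
  C=C: 1 × 600 = 600
  H–I: 1 × 291 = 291
  Σ(broken) = 4981 kJ
Bonds formed (products):
  C–C: 3 × 353 = 1059
  C–H: 9 × 423 = 3807
  C–I: 1 × 249 = 249
  Σ(formed) = 5115 kJ
ΔH = Σ(broken) − Σ(formed) = 4981 − 5115 = −134 kJ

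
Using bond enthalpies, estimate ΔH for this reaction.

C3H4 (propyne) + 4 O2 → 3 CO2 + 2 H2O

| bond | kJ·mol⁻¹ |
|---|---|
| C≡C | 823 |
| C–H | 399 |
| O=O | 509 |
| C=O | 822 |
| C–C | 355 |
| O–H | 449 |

Bonds broken (reactants):
  C≡C: 1 × 823 = 823
  C–C: 1 × 355 = 355
  C–H: 4 × 399 = 1596
  O=O: 4 × 509 = 2036
  Σ(broken) = 4810 kJ
Bonds formed (products):
  C=O: 6 × 822 = 4932
  O–H: 4 × 449 = 1796
  Σ(formed) = 6728 kJ
ΔH = Σ(broken) − Σ(formed) = 4810 − 6728 = −1918 kJ

ΔH ≈ −1918 kJ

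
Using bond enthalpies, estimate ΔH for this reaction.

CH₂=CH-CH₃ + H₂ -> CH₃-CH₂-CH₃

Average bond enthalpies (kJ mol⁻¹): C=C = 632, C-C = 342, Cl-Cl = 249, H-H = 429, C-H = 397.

Bonds broken (reactants):
  C-C: 1 × 342 = 342
  C-H: 6 × 397 = 2382
  C=C: 1 × 632 = 632
  H-H: 1 × 429 = 429
  Σ(broken) = 3785 kJ
Bonds formed (products):
  C-C: 2 × 342 = 684
  C-H: 8 × 397 = 3176
  Σ(formed) = 3860 kJ
ΔH = Σ(broken) − Σ(formed) = 3785 − 3860 = −75 kJ

ΔH ≈ −75 kJ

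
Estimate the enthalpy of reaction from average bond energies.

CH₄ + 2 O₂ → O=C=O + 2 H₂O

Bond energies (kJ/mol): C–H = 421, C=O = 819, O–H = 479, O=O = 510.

Bonds broken (reactants):
  C–H: 4 × 421 = 1684
  O=O: 2 × 510 = 1020
  Σ(broken) = 2704 kJ
Bonds formed (products):
  C=O: 2 × 819 = 1638
  O–H: 4 × 479 = 1916
  Σ(formed) = 3554 kJ
ΔH = Σ(broken) − Σ(formed) = 2704 − 3554 = −850 kJ

ΔH ≈ −850 kJ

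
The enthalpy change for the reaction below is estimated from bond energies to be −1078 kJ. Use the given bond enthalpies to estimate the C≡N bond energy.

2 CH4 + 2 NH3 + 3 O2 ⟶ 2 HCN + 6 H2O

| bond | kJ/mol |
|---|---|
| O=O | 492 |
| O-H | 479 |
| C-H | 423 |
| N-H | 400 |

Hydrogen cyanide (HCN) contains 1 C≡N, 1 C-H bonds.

D(C≡N) ≈ 872 kJ/mol

Let D be the C≡N bond energy.
Σ(broken) = 8×423 + 6×400 + 3×492 = 7260
Σ(formed) = 2×D + 2×423 + 12×479 = 6594 + 2D
ΔH = Σ(broken) − Σ(formed) = (7260) − (6594 + 2D) = +666 − 2D
Setting this equal to −1078 kJ gives 2D = 1744, so D = 872 kJ/mol.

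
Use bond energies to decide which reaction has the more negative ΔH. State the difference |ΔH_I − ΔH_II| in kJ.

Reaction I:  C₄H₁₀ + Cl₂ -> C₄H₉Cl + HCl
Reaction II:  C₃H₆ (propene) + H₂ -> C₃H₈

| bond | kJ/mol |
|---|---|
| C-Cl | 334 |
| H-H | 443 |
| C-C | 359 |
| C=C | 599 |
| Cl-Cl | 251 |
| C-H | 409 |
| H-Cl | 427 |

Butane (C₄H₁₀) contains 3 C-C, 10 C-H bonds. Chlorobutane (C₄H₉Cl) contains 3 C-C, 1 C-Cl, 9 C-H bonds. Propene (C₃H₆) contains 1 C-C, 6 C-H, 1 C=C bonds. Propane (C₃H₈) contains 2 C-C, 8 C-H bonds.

Reaction I:
  Bonds broken (reactants):
    C-C: 3 × 359 = 1077
    C-H: 10 × 409 = 4090
    Cl-Cl: 1 × 251 = 251
    Σ(broken) = 5418 kJ
  Bonds formed (products):
    C-C: 3 × 359 = 1077
    C-Cl: 1 × 334 = 334
    C-H: 9 × 409 = 3681
    H-Cl: 1 × 427 = 427
    Σ(formed) = 5519 kJ
  ΔH_I = 5418 − 5519 = −101 kJ
Reaction II:
  Bonds broken (reactants):
    C-C: 1 × 359 = 359
    C-H: 6 × 409 = 2454
    C=C: 1 × 599 = 599
    H-H: 1 × 443 = 443
    Σ(broken) = 3855 kJ
  Bonds formed (products):
    C-C: 2 × 359 = 718
    C-H: 8 × 409 = 3272
    Σ(formed) = 3990 kJ
  ΔH_II = 3855 − 3990 = −135 kJ
ΔH_I − ΔH_II = +34 kJ, so reaction II has the more negative ΔH; |ΔH_I − ΔH_II| = 34 kJ.

Reaction II, by 34 kJ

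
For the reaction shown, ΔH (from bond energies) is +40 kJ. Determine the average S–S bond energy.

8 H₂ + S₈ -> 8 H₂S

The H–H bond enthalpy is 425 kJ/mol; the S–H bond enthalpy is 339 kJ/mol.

D(S–S) ≈ 258 kJ/mol

Let D be the S–S bond energy.
Σ(broken) = 8×425 + 8×D = 3400 + 8D
Σ(formed) = 16×339 = 5424
ΔH = Σ(broken) − Σ(formed) = (3400 + 8D) − (5424) = −2024 + 8D
Setting this equal to +40 kJ gives 8D = 2064, so D = 258 kJ/mol.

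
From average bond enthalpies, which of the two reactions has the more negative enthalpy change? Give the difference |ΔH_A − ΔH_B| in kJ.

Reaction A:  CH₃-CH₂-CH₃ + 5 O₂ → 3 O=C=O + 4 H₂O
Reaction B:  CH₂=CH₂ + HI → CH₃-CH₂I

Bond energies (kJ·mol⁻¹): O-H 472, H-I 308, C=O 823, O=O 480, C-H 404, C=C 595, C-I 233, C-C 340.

Reaction A, by 2328 kJ

Reaction A:
  Bonds broken (reactants):
    C-C: 2 × 340 = 680
    C-H: 8 × 404 = 3232
    O=O: 5 × 480 = 2400
    Σ(broken) = 6312 kJ
  Bonds formed (products):
    C=O: 6 × 823 = 4938
    O-H: 8 × 472 = 3776
    Σ(formed) = 8714 kJ
  ΔH_A = 6312 − 8714 = −2402 kJ
Reaction B:
  Bonds broken (reactants):
    C-H: 4 × 404 = 1616
    C=C: 1 × 595 = 595
    H-I: 1 × 308 = 308
    Σ(broken) = 2519 kJ
  Bonds formed (products):
    C-C: 1 × 340 = 340
    C-H: 5 × 404 = 2020
    C-I: 1 × 233 = 233
    Σ(formed) = 2593 kJ
  ΔH_B = 2519 − 2593 = −74 kJ
ΔH_A − ΔH_B = −2328 kJ, so reaction A has the more negative ΔH; |ΔH_A − ΔH_B| = 2328 kJ.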